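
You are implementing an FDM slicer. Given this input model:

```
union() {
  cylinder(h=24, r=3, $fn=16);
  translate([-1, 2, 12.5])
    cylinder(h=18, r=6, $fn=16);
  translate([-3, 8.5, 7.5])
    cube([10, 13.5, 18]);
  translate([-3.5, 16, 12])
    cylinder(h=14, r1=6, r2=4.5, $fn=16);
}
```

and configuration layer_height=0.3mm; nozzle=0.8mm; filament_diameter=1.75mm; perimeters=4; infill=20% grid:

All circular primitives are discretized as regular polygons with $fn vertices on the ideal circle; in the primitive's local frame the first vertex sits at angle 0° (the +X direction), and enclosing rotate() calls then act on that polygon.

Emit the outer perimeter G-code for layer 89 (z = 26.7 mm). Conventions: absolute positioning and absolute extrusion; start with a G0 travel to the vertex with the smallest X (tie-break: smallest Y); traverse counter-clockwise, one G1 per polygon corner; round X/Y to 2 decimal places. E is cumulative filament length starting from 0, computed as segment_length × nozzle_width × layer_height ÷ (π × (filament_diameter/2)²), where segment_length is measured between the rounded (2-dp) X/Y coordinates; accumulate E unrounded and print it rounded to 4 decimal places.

G0 X-7.00 Y2.00 Z26.70
G1 X-6.54 Y-0.30 E0.2340
G1 X-5.24 Y-2.24 E0.4671
G1 X-3.30 Y-3.54 E0.7001
G1 X-1.00 Y-4.00 E0.9341
G1 X1.30 Y-3.54 E1.1682
G1 X3.24 Y-2.24 E1.4012
G1 X4.54 Y-0.30 E1.6342
G1 X5.00 Y2.00 E1.8682
G1 X4.54 Y4.30 E2.1023
G1 X3.24 Y6.24 E2.3353
G1 X1.30 Y7.54 E2.5683
G1 X-1.00 Y8.00 E2.8023
G1 X-3.30 Y7.54 E3.0364
G1 X-5.24 Y6.24 E3.2694
G1 X-6.54 Y4.30 E3.5024
G1 X-7.00 Y2.00 E3.7365

At z = 26.7 mm: the cylinder does not reach this height (z outside [0, 24]); the r=6 cylinder at (-1, 2) contributes a regular 16-gon of circumradius 6; the cube at (-3, 8.5) is absent (z outside [7.5, 25.5]); the cone at (-3.5, 16) is not intersected at this z (z outside [12, 26]); Merging all regions: only the r=6 cylinder at (-1, 2) is present, so the union is just that shape — 1 connected region. The outline is a single polygon with 16 vertices. Extrusion per mm of travel: 0.8 × 0.3 / (π × 0.875²) = 0.099780. Accumulating E over each segment gives final E = 3.7365.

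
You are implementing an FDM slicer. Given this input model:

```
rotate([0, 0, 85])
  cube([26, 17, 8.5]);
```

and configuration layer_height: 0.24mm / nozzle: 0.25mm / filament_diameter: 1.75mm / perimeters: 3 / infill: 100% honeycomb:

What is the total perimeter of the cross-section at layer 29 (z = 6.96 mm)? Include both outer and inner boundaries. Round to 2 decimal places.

86.00 mm

At z = 6.96 mm: the 26×17 cube contributes its full rectangle (perimeter 86.00 mm); (whole slice rotated 85° about Z — lengths, areas and connectivity unchanged). Overall, the cross-section is a single solid region. Total boundary length (outer) = 86.00 mm.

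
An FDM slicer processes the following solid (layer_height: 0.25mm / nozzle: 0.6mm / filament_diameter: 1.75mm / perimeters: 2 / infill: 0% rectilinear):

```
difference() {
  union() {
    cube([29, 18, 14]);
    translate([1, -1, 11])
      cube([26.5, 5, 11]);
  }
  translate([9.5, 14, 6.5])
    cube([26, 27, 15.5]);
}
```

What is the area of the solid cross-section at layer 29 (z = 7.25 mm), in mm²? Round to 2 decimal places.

At z = 7.25 mm: the 29×18 cube contributes its full rectangle (area 522.00 mm²); the cube at (1, -1) is not intersected at this z (z outside [11, 22]); Merging all regions: only the 29×18 cube is present, so the union is just that shape — area = 522.00 mm²; the cube at (9.5, 14) is present — its section is the full 26×27 rectangle (area 702.00 mm²); Taking the first minus the rest: starting from the result so far (522.00 mm²), the 26×27 cube at (9.5, 14) partially overlaps it — only the 78.00 mm² overlap (of its 702.00 mm²) is removed, clipping the outline — area = 444.00 mm². Overall, the cross-section is a single solid region. Net area = 444.00 mm².

444.00 mm²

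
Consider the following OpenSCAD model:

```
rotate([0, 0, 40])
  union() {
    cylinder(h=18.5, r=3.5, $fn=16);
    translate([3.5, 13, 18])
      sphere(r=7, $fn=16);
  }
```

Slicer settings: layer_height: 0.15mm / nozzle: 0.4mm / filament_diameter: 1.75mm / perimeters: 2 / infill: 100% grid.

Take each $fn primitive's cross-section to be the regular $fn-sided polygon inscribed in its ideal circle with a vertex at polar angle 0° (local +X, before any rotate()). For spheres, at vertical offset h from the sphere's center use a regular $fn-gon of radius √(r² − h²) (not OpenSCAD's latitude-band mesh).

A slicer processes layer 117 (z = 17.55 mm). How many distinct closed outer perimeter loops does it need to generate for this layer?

2

At z = 17.55 mm: the r=3.5 cylinder gives a regular 16-gon of circumradius 3.5 (constant along its height); the r=7 sphere at (3.5, 13) contributes a regular 16-gon of circumradius √(7²−0.45²) = 6.986; Taking the union: the 2 present regions are separate (no shared area or edge), so areas and boundary lengths simply add and each stays a separate island — 2 connected regions; (rotated 40° about Z; rotation is an isometry so areas/perimeters/island counts are preserved). The result has 2 disconnected regions.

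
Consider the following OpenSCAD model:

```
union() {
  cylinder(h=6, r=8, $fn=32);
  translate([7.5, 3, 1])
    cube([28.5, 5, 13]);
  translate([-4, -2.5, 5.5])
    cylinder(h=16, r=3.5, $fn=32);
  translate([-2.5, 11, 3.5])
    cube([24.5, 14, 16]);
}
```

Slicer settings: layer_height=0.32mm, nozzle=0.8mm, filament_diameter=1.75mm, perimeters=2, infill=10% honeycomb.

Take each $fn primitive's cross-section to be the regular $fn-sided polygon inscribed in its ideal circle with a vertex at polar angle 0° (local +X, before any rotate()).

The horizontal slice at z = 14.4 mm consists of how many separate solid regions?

2

At z = 14.4 mm: the cylinder is absent (z outside [0, 6]); the cube at (7.5, 3) does not reach this height (z outside [1, 14]); the r=3.5 cylinder at (-4, -2.5) contributes a regular 32-gon of circumradius 3.5; the cube at (-2.5, 11) (footprint 24.5×14) is included at this height; Taking the union: the 2 present regions are separate (no shared area or edge), so areas and boundary lengths simply add and each stays a separate island — 2 connected regions. The result has 2 disconnected regions.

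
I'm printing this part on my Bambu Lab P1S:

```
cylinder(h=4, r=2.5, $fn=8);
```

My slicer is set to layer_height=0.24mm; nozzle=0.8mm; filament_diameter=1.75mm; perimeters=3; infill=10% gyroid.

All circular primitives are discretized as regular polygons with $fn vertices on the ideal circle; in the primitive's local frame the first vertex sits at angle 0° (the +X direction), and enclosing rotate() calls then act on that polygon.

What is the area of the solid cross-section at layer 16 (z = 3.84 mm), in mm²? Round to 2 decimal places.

At z = 3.84 mm: the cylinder: section is a regular 8-gon, circumradius r=2.5 (area = (8/2)·2.500²·sin(360°/8) = 17.68 mm²). Overall, the cross-section is a single solid region. Net area = 17.68 mm².

17.68 mm²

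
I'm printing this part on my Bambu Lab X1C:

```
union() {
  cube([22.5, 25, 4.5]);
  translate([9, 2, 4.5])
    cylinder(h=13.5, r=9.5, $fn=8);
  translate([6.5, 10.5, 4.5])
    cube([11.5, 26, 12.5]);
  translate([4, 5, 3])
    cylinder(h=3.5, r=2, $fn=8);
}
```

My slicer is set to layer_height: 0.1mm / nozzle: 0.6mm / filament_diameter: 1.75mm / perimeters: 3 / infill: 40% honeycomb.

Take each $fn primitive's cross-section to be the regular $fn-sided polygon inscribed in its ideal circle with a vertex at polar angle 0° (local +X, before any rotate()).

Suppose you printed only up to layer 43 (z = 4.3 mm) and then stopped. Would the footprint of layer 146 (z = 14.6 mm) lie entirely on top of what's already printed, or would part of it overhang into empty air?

part overhangs

Compare the two slices. At z = 4.3: the 22.5×25 cube contributes its full rectangle (area 562.50 mm²); the cylinder at (9, 2) is absent (z outside [4.5, 18]); the cube at (6.5, 10.5) does not reach this height (z outside [4.5, 17]); the r=2 cylinder at (4, 5) contributes a regular 8-gon of circumradius 2 (area = (8/2)·2.000²·sin(360°/8) = 11.31 mm²); Taking the union: the r=2 cylinder at (4, 5) lies entirely inside the 22.5×25 cube, so the union is just the 22.5×25 cube — area = 562.50 mm². At z = 14.6: the cube is not intersected at this z (z outside [0, 4.5]); the cylinder at (9, 2): section is a regular 8-gon, circumradius r=9.5 (area = (8/2)·9.500²·sin(360°/8) = 255.27 mm²); the 11.5×26 cube at (6.5, 10.5) contributes its full rectangle (area 299.00 mm²); the cylinder at (4, 5) is absent (z outside [3, 6.5]); Merging all regions: the regions partially overlap — summed areas 554.27 mm² minus the doubly-counted overlap 2.41 mm² gives 551.85 mm² — area = 551.85 mm². Checking containment: at z = 14.6 the cross-section extends beyond the z = 4.3 cross-section by about 224.14 mm².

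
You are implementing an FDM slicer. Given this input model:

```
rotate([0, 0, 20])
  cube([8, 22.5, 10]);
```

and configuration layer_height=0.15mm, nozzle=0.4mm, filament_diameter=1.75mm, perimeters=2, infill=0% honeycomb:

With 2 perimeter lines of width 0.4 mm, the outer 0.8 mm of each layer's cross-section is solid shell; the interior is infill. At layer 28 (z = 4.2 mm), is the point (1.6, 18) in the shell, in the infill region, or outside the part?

At z = 4.2 mm: the cube (footprint 8×22.5) is included at this height; (whole slice rotated 20° about Z — lengths, areas and connectivity unchanged). Overall, the cross-section is a single solid region. Undo the 20° rotation: the query point maps to (7.660, 16.367) in the un-rotated model frame. The nearest boundary edge runs (8.00, 0.00)→(8.00, 22.50); distance from the point to it = 0.34 mm. The point is inside the cross-section, 0.34 mm from the nearest boundary — within the 0.8 mm shell band (2 × 0.4).

shell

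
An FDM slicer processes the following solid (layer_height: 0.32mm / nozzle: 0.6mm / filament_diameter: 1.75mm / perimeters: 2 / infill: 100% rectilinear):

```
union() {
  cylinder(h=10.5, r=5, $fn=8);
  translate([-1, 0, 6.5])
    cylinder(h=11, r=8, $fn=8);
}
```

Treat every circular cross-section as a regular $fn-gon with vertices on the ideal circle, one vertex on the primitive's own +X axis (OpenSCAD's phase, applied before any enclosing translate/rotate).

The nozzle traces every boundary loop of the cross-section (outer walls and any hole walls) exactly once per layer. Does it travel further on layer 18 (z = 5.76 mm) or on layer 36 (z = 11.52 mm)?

Layer 18 (z = 5.76): the r=5 cylinder contributes a regular 8-gon of circumradius 5 (perimeter = 2·8·5.000·sin(180°/8) = 30.61 mm); the cylinder at (-1, 0) is not intersected at this z (z outside [6.5, 17.5]); Taking the union: only the r=5 cylinder is present, so the union is just that shape — boundary = 30.61 mm. So its perimeter = 30.61 mm. Layer 36 (z = 11.52): the cylinder does not reach this height (z outside [0, 10.5]); the r=8 cylinder at (-1, 0) gives a regular 8-gon of circumradius 8 (constant along its height) (perimeter = 2·8·8.000·sin(180°/8) = 48.98 mm); Merging all regions: only the r=8 cylinder at (-1, 0) is present, so the union is just that shape — boundary = 48.98 mm. So its perimeter = 48.98 mm. Layer 36 is larger (48.98 vs 30.61 mm).

layer 36 (z = 11.52 mm)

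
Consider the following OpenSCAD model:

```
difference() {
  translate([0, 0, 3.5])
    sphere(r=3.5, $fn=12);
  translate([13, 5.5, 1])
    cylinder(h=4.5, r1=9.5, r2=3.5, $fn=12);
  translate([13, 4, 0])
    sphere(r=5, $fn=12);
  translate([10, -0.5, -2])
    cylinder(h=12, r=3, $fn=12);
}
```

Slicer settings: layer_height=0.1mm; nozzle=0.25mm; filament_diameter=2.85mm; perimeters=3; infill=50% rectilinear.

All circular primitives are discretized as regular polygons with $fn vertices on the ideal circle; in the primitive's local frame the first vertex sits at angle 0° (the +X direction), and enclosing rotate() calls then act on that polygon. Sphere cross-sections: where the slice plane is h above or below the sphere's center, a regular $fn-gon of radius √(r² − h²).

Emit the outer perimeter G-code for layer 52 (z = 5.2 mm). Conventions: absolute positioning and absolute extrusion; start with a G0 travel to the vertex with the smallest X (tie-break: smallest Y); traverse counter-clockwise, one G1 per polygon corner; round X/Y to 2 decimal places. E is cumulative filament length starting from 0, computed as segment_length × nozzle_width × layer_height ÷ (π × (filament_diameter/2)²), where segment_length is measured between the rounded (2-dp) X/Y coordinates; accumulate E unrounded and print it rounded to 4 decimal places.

At z = 5.2 mm: the r=3.5 sphere slices to a regular 12-gon of circumradius 3.059 (√(r²−h²) with h=1.7 from center); the cone at (13, 5.5) (r1=9.5→r2=3.5) has section circumradius 3.900 here — a regular 12-gon; the sphere at (13, 4) is absent (|z−center|=5.200 > r=5); the r=3 cylinder at (10, -0.5) gives a regular 12-gon of circumradius 3 (constant along its height); Taking the first minus the rest: starting from the r=3.5 sphere, the cone at (13, 5.5) misses the remaining region (no effect); the r=3 cylinder at (10, -0.5) misses the remaining region (no effect) — 1 connected region. The outline is a single polygon with 12 vertices. Extrusion per mm of travel: 0.25 × 0.1 / (π × 1.425²) = 0.003919. Accumulating E over each segment gives final E = 0.0745.

G0 X-3.06 Y0.00 Z5.20
G1 X-2.65 Y-1.53 E0.0062
G1 X-1.53 Y-2.65 E0.0124
G1 X0.00 Y-3.06 E0.0186
G1 X1.53 Y-2.65 E0.0248
G1 X2.65 Y-1.53 E0.0310
G1 X3.06 Y0.00 E0.0372
G1 X2.65 Y1.53 E0.0435
G1 X1.53 Y2.65 E0.0497
G1 X0.00 Y3.06 E0.0559
G1 X-1.53 Y2.65 E0.0621
G1 X-2.65 Y1.53 E0.0683
G1 X-3.06 Y0.00 E0.0745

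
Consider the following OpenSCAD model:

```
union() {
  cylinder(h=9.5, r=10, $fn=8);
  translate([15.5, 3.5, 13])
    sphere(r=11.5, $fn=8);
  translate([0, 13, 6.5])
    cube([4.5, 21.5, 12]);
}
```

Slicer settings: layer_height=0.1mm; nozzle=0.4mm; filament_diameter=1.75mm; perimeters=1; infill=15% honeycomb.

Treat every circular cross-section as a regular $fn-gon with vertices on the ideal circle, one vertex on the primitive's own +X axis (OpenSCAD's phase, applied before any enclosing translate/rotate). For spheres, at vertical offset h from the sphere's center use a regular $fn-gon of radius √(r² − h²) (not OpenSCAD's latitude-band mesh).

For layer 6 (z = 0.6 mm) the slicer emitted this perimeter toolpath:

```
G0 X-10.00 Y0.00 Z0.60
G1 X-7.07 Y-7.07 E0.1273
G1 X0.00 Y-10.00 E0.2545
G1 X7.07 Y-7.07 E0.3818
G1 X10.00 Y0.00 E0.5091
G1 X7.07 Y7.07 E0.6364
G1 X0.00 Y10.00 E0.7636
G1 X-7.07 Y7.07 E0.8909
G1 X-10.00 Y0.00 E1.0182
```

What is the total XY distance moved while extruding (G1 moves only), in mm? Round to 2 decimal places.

Sum the Euclidean lengths of each G1 segment: total = 61.22 mm.

61.22 mm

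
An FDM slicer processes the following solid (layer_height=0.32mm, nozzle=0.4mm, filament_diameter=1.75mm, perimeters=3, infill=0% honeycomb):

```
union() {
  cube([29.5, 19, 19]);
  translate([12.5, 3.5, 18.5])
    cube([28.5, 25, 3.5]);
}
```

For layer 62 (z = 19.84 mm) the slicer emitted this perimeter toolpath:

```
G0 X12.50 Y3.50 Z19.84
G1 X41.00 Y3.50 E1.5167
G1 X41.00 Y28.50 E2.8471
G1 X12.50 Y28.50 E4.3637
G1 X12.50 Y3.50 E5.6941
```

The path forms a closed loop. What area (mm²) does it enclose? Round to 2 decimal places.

712.50 mm²

Apply the shoelace formula to the sequence of (X, Y) vertices; enclosed area = 712.50 mm².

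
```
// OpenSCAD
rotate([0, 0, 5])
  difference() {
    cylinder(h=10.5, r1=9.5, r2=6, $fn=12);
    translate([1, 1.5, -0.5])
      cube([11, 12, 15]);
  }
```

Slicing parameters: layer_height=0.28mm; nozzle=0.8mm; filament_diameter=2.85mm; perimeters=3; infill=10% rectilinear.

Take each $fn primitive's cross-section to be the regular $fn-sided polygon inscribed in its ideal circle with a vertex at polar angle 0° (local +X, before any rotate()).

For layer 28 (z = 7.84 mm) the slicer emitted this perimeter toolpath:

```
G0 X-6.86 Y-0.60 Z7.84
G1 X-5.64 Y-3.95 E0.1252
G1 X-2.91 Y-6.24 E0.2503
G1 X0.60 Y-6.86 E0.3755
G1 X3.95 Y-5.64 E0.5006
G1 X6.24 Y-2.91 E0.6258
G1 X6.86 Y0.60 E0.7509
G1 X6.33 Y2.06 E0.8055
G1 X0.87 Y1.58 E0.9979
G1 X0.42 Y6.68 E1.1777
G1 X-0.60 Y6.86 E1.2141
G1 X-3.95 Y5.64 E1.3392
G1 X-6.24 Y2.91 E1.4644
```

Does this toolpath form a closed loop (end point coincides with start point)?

Start point (G0): (-6.86, -0.60). End point (last G1): the path does not return to the start — open.

no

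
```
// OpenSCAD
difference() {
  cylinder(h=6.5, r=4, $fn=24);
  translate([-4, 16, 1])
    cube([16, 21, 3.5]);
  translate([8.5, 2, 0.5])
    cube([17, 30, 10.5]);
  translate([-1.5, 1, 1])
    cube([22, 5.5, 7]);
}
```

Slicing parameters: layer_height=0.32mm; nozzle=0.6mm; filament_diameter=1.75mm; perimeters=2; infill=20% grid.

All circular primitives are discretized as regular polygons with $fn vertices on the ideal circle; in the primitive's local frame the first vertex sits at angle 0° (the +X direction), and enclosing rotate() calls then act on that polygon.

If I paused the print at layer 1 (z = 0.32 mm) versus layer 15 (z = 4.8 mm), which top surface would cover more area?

Layer 1 (z = 0.32): the r=4 cylinder gives a regular 24-gon of circumradius 4 (constant along its height) (area = (24/2)·4.000²·sin(360°/24) = 49.69 mm²); the cube at (-4, 16) is not intersected at this z (z outside [1, 4.5]); the cube at (8.5, 2) does not reach this height (z outside [0.5, 11]); the cube at (-1.5, 1) is not intersected at this z (z outside [1, 8]); After the difference (first − rest): none of the subtracted shapes is present at this height, so the r=4 cylinder is unchanged — area = 49.69 mm². So its area = 49.69 mm². Layer 15 (z = 4.8): the r=4 cylinder contributes a regular 24-gon of circumradius 4 (area = (24/2)·4.000²·sin(360°/24) = 49.69 mm²); the cube at (-4, 16) does not reach this height (z outside [1, 4.5]); the 17×30 cube at (8.5, 2) contributes its full rectangle (area 510.00 mm²); the 22×5.5 cube at (-1.5, 1) contributes its full rectangle (area 121.00 mm²); After the difference (first − rest): starting from the r=4 cylinder (49.69 mm²), the 17×30 cube at (8.5, 2) misses the remaining region (no effect); the 22×5.5 cube at (-1.5, 1) partially overlaps it — only the 12.81 mm² overlap (of its 121.00 mm²) is removed, clipping the outline — area = 36.88 mm². So its area = 36.88 mm². Layer 1 is larger (49.69 vs 36.88 mm²).

layer 1 (z = 0.32 mm)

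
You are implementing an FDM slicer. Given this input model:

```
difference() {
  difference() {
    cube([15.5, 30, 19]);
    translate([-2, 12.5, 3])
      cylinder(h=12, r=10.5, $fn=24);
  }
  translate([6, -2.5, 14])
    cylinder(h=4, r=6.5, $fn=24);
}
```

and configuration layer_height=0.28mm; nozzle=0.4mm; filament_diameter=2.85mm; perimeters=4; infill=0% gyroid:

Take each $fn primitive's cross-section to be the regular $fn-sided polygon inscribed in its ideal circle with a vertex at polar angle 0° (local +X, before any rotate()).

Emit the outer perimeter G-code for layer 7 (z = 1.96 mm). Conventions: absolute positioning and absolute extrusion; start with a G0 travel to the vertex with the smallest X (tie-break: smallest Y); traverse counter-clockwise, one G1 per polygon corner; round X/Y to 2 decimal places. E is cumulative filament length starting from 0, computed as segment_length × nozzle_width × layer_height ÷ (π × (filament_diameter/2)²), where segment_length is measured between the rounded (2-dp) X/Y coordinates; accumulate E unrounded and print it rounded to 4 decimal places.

At z = 1.96 mm: the 15.5×30 cube contributes its full rectangle; the cylinder at (-2, 12.5) is not intersected at this z (z outside [3, 15]); After the difference (first − rest): none of the subtracted shapes is present at this height, so the 15.5×30 cube is unchanged — 1 connected region; the cylinder at (6, -2.5) is not intersected at this z (z outside [14, 18]); Subtracting the remaining from the first: none of the subtracted shapes is present at this height, so the result so far is unchanged — 1 connected region. The outline is a single polygon with 4 vertices. Extrusion per mm of travel: 0.4 × 0.28 / (π × 1.425²) = 0.017557. Accumulating E over each segment gives final E = 1.5976.

G0 X0.00 Y0.00 Z1.96
G1 X15.50 Y0.00 E0.2721
G1 X15.50 Y30.00 E0.7988
G1 X0.00 Y30.00 E1.0709
G1 X0.00 Y0.00 E1.5976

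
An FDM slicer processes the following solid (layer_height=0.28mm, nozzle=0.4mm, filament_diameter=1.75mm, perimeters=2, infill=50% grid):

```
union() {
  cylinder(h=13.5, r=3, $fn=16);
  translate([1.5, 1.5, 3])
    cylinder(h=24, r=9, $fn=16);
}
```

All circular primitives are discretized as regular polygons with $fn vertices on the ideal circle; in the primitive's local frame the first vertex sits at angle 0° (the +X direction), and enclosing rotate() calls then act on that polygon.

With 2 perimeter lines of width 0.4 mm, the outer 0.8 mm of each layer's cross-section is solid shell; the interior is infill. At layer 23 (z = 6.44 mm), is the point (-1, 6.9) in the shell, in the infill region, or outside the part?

At z = 6.44 mm: the r=3 cylinder gives a regular 16-gon of circumradius 3 (constant along its height); the r=9 cylinder at (1.5, 1.5) gives a regular 16-gon of circumradius 9 (constant along its height); Merging all regions: the r=3 cylinder lies entirely inside the r=9 cylinder at (1.5, 1.5), so the union is just the r=9 cylinder at (1.5, 1.5) — 1 connected region. Overall, the cross-section is a single solid region. The nearest boundary edge runs (-4.86, 7.86)→(-1.94, 9.81); distance from the point to it = 2.95 mm. The point is inside the cross-section and 2.95 mm from the nearest boundary — more than the 0.8 mm shell width (2 × 0.4), so it's in the infill interior.

infill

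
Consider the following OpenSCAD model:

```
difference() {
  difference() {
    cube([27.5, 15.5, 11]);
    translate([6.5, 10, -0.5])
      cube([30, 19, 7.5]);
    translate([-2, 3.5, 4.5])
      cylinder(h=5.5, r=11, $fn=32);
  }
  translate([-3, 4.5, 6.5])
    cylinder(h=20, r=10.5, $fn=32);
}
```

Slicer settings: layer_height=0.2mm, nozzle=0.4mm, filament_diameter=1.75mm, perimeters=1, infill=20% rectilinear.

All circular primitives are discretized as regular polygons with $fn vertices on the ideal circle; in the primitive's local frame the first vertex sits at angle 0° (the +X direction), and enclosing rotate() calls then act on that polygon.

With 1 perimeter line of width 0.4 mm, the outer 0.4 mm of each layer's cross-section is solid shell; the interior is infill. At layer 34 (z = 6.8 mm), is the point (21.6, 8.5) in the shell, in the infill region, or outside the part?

infill

At z = 6.8 mm: the cube (footprint 27.5×15.5) is included at this height; the cube at (6.5, 10) is present — its section is the full 30×19 rectangle; the r=11 cylinder at (-2, 3.5) gives a regular 32-gon of circumradius 11 (constant along its height); Subtracting the remaining from the first: starting from the 27.5×15.5 cube, the 30×19 cube at (6.5, 10) partially overlaps it — only the 115.50 mm² overlap (of its 570.00 mm²) is removed, clipping the outline; the r=11 cylinder at (-2, 3.5) partially overlaps it — only the 103.26 mm² overlap (of its 377.69 mm²) is removed, clipping the outline — 2 connected regions; the r=10.5 cylinder at (-3, 4.5) contributes a regular 32-gon of circumradius 10.5; Subtracting the remaining from the first: starting from the result so far, the r=10.5 cylinder at (-3, 4.5) partially overlaps it — only the 0.25 mm² overlap (of its 344.14 mm²) is removed, clipping the outline — 2 connected regions. Overall, the cross-section has 2 separate islands. The nearest boundary edge runs (6.83, 10.00)→(27.50, 10.00); distance from the point to it = 1.50 mm. (Shell/infill is judged within the island containing the point — the largest one.) The point is inside the cross-section and 1.50 mm from the nearest boundary — more than the 0.4 mm shell width (1 × 0.4), so it's in the infill interior.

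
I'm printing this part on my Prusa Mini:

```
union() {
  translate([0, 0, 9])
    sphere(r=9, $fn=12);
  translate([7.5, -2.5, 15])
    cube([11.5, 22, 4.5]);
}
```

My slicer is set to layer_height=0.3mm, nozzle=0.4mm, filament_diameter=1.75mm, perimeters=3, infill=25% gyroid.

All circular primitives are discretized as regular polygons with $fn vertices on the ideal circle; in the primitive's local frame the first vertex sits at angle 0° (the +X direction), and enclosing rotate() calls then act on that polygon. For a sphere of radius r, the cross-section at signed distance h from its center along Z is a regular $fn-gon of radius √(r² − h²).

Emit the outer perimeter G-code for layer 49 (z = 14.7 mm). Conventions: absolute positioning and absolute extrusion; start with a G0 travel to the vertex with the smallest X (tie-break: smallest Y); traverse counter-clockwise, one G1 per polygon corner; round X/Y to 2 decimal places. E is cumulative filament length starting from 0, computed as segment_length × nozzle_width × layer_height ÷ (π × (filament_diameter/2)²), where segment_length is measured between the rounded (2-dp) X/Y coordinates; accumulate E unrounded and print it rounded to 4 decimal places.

G0 X-6.96 Y0.00 Z14.70
G1 X-6.03 Y-3.48 E0.1797
G1 X-3.48 Y-6.03 E0.3596
G1 X0.00 Y-6.96 E0.5393
G1 X3.48 Y-6.03 E0.7190
G1 X6.03 Y-3.48 E0.8990
G1 X6.96 Y0.00 E1.0787
G1 X6.03 Y3.48 E1.2584
G1 X3.48 Y6.03 E1.4383
G1 X0.00 Y6.96 E1.6180
G1 X-3.48 Y6.03 E1.7977
G1 X-6.03 Y3.48 E1.9776
G1 X-6.96 Y0.00 E2.1574

At z = 14.7 mm: the sphere: section is a regular 12-gon, circumradius = √(r²−h²) = √(9²−5.7²) = 6.965; the cube at (7.5, -2.5) is absent (z outside [15, 19.5]); Taking the union: only the r=9 sphere is present, so the union is just that shape — 1 connected region. The outline is a single polygon with 12 vertices. Extrusion per mm of travel: 0.4 × 0.3 / (π × 0.875²) = 0.049890. Accumulating E over each segment gives final E = 2.1574.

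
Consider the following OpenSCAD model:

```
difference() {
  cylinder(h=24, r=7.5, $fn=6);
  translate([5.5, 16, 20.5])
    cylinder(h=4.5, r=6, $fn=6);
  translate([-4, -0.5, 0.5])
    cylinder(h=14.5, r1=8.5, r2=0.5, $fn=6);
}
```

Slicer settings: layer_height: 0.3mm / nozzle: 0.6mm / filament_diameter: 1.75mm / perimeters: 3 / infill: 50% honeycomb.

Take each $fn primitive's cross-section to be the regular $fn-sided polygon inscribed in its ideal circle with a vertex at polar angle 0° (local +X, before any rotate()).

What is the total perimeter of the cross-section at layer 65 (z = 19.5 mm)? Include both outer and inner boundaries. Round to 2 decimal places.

45.00 mm

At z = 19.5 mm: the r=7.5 cylinder contributes a regular 6-gon of circumradius 7.5 (perimeter = 2·6·7.500·sin(180°/6) = 45.00 mm); the cylinder at (5.5, 16) is not intersected at this z (z outside [20.5, 25]); the cone at (-4, -0.5) is absent (z outside [0.5, 15]); Subtracting the remaining from the first: none of the subtracted shapes is present at this height, so the r=7.5 cylinder is unchanged — boundary = 45.00 mm. Overall, the cross-section is a single solid region. Total boundary length (outer) = 45.00 mm.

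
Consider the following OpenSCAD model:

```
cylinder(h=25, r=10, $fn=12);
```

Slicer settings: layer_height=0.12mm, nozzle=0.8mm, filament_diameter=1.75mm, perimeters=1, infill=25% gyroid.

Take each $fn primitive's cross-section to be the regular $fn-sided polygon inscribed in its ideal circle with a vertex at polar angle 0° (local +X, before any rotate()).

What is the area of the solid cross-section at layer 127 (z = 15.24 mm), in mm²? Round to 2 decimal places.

At z = 15.24 mm: the r=10 cylinder gives a regular 12-gon of circumradius 10 (constant along its height) (area = (12/2)·10.000²·sin(360°/12) = 300.00 mm²). Overall, the cross-section is a single solid region. Net area = 300.00 mm².

300.00 mm²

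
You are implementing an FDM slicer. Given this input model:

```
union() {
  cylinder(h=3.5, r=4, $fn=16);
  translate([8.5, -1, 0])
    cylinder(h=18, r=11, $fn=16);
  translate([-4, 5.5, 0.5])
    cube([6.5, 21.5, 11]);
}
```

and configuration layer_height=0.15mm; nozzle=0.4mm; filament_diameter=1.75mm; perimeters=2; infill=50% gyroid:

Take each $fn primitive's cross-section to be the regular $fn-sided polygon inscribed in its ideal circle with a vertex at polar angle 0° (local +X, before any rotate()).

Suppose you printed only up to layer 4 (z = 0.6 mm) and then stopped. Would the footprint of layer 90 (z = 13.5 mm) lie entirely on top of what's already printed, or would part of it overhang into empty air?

entirely on top

Compare the two slices. At z = 0.6: the r=4 cylinder contributes a regular 16-gon of circumradius 4 (area = (16/2)·4.000²·sin(360°/16) = 48.98 mm²); the r=11 cylinder at (8.5, -1) contributes a regular 16-gon of circumradius 11 (area = (16/2)·11.000²·sin(360°/16) = 370.44 mm²); the cube at (-4, 5.5) is present — its section is the full 6.5×21.5 rectangle (area 139.75 mm²); Taking the union: the regions partially overlap — summed areas 559.17 mm² minus the doubly-counted overlap 44.26 mm² gives 514.91 mm² — area = 514.91 mm². At z = 13.5: the cylinder is not intersected at this z (z outside [0, 3.5]); the r=11 cylinder at (8.5, -1) gives a regular 16-gon of circumradius 11 (constant along its height) (area = (16/2)·11.000²·sin(360°/16) = 370.44 mm²); the cube at (-4, 5.5) is absent (z outside [0.5, 11.5]); Taking the union: only the r=11 cylinder at (8.5, -1) is present, so the union is just that shape — area = 370.44 mm². Checking containment: the cross-section at z = 13.5 is a subset of the cross-section at z = 0.6.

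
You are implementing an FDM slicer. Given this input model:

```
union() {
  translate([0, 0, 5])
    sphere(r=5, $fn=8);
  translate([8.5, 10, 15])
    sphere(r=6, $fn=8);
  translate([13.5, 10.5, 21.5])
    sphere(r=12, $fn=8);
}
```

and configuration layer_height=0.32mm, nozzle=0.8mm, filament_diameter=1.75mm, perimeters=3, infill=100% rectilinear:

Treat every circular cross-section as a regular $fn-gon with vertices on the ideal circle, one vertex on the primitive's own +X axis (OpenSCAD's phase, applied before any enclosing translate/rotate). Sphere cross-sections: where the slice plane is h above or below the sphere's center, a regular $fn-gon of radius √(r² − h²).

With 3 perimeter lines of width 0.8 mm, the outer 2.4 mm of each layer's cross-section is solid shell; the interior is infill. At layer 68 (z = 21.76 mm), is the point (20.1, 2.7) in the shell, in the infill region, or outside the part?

At z = 21.76 mm: the sphere does not reach this height (|z−center|=16.760 > r=5); the sphere at (8.5, 10) does not reach this height (|z−center|=6.760 > r=6); the sphere at (13.5, 10.5): section is a regular 8-gon, circumradius = √(r²−h²) = √(12²−0.26²) = 11.997; Combining (union): only the r=12 sphere at (13.5, 10.5) is present, so the union is just that shape — 1 connected region. Overall, the cross-section is a single solid region. The nearest boundary edge runs (13.50, -1.50)→(21.98, 2.02); distance from the point to it = 1.35 mm. The point is inside the cross-section, 1.35 mm from the nearest boundary — within the 2.4 mm shell band (3 × 0.8).

shell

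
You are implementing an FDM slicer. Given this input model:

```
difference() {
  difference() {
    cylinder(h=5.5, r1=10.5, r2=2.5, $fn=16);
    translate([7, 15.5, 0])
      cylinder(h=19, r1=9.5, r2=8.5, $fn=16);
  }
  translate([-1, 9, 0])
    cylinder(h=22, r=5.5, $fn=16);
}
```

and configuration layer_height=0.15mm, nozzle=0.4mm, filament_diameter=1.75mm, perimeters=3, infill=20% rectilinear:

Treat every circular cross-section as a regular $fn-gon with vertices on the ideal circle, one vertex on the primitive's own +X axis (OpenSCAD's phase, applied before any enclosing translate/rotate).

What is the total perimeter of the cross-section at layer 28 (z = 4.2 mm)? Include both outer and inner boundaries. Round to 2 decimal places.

27.38 mm

At z = 4.2 mm: the cone: at t=0.764 of its height the radius interpolates to r₁+(r₂−r₁)t = 4.391, giving a regular 16-gon of that circumradius (perimeter = 2·16·4.391·sin(180°/16) = 27.41 mm); the cone at (7, 15.5) (r1=9.5→r2=8.5) has section circumradius 9.279 here — a regular 16-gon (perimeter = 2·16·9.279·sin(180°/16) = 57.93 mm); Taking the first minus the rest: starting from the cone, the cone at (7, 15.5) misses the remaining region (no effect) — boundary = 27.41 mm; the r=5.5 cylinder at (-1, 9) gives a regular 16-gon of circumradius 5.5 (constant along its height) (perimeter = 2·16·5.500·sin(180°/16) = 34.34 mm); After the difference (first − rest): starting from that combined region, the r=5.5 cylinder at (-1, 9) partially overlaps it — only the 1.73 mm² overlap (of its 92.61 mm²) is removed, clipping the outline — boundary = 27.38 mm. Overall, the cross-section is a single solid region. Total boundary length (outer) = 27.38 mm.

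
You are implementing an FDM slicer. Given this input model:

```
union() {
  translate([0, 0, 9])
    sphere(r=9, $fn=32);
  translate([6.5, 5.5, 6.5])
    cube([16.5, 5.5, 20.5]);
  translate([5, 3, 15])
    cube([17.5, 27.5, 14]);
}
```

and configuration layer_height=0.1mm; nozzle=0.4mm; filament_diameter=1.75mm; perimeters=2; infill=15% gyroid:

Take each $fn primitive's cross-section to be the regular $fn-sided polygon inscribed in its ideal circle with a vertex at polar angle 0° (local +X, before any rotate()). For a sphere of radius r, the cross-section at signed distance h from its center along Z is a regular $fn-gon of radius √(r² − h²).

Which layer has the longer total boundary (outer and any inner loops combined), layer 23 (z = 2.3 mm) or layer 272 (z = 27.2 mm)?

layer 272 (z = 27.2 mm)

Layer 23 (z = 2.3): the r=9 sphere contributes a regular 32-gon of circumradius √(9²−6.7²) = 6.009 (perimeter = 2·32·6.009·sin(180°/32) = 37.70 mm); the cube at (6.5, 5.5) is absent (z outside [6.5, 27]); the cube at (5, 3) is not intersected at this z (z outside [15, 29]); Combining (union): only the r=9 sphere is present, so the union is just that shape — boundary = 37.70 mm. So its perimeter = 37.70 mm. Layer 272 (z = 27.2): the sphere is not intersected at this z (|z−center|=18.200 > r=9); the cube at (6.5, 5.5) is absent (z outside [6.5, 27]); the cube at (5, 3) is present — its section is the full 17.5×27.5 rectangle (perimeter 90.00 mm); Merging all regions: only the 17.5×27.5 cube at (5, 3) is present, so the union is just that shape — boundary = 90.00 mm. So its perimeter = 90.00 mm. Layer 272 is larger (90.00 vs 37.70 mm).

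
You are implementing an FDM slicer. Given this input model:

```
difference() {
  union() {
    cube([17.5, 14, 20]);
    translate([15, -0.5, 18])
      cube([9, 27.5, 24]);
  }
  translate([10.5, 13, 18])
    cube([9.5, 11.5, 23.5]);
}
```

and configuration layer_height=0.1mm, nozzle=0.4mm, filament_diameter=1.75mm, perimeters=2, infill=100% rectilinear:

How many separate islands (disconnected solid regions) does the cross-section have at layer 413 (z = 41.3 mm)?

1

At z = 41.3 mm: the cube is absent (z outside [0, 20]); the 9×27.5 cube at (15, -0.5) contributes its full rectangle; Taking the union: only the 9×27.5 cube at (15, -0.5) is present, so the union is just that shape — 1 connected region; the cube at (10.5, 13) is present — its section is the full 9.5×11.5 rectangle; Subtracting the remaining from the first: starting from that combined region, the 9.5×11.5 cube at (10.5, 13) partially overlaps it — only the 57.50 mm² overlap (of its 109.25 mm²) is removed, clipping the outline — 1 connected region. Overall, the cross-section is a single solid region. Island count = 1.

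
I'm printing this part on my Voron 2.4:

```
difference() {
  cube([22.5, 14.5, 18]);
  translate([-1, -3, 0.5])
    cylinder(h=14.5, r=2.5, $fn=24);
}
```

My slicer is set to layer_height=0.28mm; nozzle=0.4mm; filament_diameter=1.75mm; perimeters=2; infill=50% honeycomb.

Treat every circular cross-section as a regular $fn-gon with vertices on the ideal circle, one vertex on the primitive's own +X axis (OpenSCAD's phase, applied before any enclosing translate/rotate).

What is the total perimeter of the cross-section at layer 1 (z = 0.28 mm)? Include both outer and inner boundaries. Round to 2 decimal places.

At z = 0.28 mm: the cube is present — its section is the full 22.5×14.5 rectangle (perimeter 74.00 mm); the cylinder at (-1, -3) is absent (z outside [0.5, 15]); Taking the first minus the rest: none of the subtracted shapes is present at this height, so the 22.5×14.5 cube is unchanged — boundary = 74.00 mm. Overall, the cross-section is a single solid region. Total boundary length (outer) = 74.00 mm.

74.00 mm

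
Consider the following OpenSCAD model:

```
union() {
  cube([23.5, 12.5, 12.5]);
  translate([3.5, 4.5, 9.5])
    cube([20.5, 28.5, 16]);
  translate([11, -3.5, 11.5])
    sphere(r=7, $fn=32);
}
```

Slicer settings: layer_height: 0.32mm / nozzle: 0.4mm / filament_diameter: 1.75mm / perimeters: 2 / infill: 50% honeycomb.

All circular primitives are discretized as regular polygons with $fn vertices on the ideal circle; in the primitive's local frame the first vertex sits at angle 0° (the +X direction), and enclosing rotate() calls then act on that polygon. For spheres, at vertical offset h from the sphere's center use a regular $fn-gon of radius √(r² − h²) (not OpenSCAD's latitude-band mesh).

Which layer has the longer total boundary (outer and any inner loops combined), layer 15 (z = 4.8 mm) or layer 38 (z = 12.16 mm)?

layer 38 (z = 12.16 mm)

Layer 15 (z = 4.8): the 23.5×12.5 cube contributes its full rectangle (perimeter 72.00 mm); the cube at (3.5, 4.5) is not intersected at this z (z outside [9.5, 25.5]); the r=7 sphere at (11, -3.5) slices to a regular 32-gon of circumradius 2.027 (√(r²−h²) with h=6.7 from center) (perimeter = 2·32·2.027·sin(180°/32) = 12.72 mm); Merging all regions: the 2 present regions are separate (no shared area or edge), so areas and boundary lengths simply add and each stays a separate island — boundary = 84.72 mm. So its perimeter = 84.72 mm. Layer 38 (z = 12.16): the cube is present — its section is the full 23.5×12.5 rectangle (perimeter 72.00 mm); the cube at (3.5, 4.5) (footprint 20.5×28.5) is included at this height (perimeter 98.00 mm); the r=7 sphere at (11, -3.5) slices to a regular 32-gon of circumradius 6.969 (√(r²−h²) with h=0.66 from center) (perimeter = 2·32·6.969·sin(180°/32) = 43.72 mm); Combining (union): the regions partially overlap (shared area 189.32 mm²), so the edge portions inside another operand are dropped and the merged outline is re-measured after clipping — boundary = 131.23 mm. So its perimeter = 131.23 mm. Layer 38 is larger (131.23 vs 84.72 mm).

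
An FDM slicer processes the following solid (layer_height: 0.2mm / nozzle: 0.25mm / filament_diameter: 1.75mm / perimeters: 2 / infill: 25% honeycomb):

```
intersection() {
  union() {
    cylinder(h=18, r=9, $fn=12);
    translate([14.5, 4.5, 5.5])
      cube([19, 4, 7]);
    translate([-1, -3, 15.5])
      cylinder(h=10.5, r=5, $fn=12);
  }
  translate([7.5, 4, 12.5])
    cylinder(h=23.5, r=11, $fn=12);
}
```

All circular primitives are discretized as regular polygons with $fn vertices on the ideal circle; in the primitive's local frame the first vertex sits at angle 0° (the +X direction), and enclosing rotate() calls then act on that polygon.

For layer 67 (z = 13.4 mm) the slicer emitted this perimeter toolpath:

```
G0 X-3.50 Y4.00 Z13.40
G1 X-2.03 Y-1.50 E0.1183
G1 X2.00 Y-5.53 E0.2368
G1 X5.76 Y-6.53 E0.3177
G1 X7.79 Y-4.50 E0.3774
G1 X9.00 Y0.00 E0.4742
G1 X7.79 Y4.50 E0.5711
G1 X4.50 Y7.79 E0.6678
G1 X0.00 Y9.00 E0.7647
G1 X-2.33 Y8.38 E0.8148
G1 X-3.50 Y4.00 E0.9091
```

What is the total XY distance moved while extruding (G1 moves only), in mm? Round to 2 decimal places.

Sum the Euclidean lengths of each G1 segment: total = 43.73 mm.

43.73 mm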